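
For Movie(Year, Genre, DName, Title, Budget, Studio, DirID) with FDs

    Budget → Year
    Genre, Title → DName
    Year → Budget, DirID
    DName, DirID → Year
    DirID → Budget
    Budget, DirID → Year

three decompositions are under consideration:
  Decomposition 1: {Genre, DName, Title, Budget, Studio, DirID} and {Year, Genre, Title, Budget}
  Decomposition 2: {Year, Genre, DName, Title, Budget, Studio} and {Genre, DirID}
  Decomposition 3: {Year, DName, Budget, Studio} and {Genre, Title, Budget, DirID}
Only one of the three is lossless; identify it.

Decomposition 1: common = {Genre, Title, Budget}, closure = {Year, Genre, DName, Title, Budget, DirID} → lossless.
Decomposition 2: common = {Genre}, closure = {Genre} → lossy.
Decomposition 3: common = {Budget}, closure = {Year, Budget, DirID} → lossy.

Decomposition 1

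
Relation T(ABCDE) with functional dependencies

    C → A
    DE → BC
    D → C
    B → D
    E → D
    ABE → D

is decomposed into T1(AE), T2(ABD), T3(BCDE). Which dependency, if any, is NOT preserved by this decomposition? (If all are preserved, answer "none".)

C → A

Check C → A: no single fragment contains all of {AC}, and the restricted closure of {C} across the fragments never reaches {A}.
DE → BC is preserved.
D → C is preserved.
B → D is preserved.
E → D is preserved.
ABE → D is preserved.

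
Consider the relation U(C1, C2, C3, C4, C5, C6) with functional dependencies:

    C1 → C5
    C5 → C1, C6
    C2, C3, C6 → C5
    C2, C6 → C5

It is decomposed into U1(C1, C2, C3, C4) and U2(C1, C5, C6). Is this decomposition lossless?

Common attributes: U1 ∩ U2 = {C1}.
Closure of {C1}: C1 → C5 applies, adding C5; C5 → C1, C6 applies, adding C6. So (C1)⁺ = {C1, C5, C6}.
This closure contains every attribute of U2, so U1 ∩ U2 → U2. The join is lossless.

Yes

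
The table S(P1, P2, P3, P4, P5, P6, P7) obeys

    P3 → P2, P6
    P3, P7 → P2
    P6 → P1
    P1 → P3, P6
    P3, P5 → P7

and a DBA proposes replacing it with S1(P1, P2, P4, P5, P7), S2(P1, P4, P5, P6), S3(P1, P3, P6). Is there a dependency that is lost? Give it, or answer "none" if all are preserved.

none

P3 → P2, P6: restricted closure across fragments reaches P2, P6.
P3, P7 → P2: restricted closure across fragments reaches P2.
P6 → P1 lies within S2.
P1 → P3, P6 lies within S3.
P3, P5 → P7: restricted closure across fragments reaches P7.
Every dependency is enforceable on the fragments, so the decomposition is dependency-preserving.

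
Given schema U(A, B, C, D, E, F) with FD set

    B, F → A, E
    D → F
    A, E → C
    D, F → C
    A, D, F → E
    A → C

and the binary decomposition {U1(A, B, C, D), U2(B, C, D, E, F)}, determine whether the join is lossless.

Common attributes: U1 ∩ U2 = {B, C, D}.
Closure of {B, C, D}: D → F applies, adding F; B, F → A, E applies, adding A, E. So (B, C, D)⁺ = {A, B, C, D, E, F}.
This closure contains every attribute of U1, so U1 ∩ U2 → U1. The join is lossless.

Yes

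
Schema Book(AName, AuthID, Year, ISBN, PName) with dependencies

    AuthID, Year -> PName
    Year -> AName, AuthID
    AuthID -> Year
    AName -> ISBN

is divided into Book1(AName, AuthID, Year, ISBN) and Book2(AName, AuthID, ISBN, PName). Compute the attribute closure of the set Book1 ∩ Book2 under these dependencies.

Book1 ∩ Book2 = {AName, AuthID, ISBN}.
AuthID → Year applies, adding Year
AuthID, Year → PName applies, adding PName
Closure: {AName, AuthID, Year, ISBN, PName}.

AName, AuthID, Year, ISBN, PName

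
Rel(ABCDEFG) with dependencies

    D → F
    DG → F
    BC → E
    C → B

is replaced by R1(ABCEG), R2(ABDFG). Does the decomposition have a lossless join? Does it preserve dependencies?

Lossless test: (ABG)⁺ = {ABG}, which is a superkey of neither fragment — lossy.
Dependency preservation: every FD's attributes lie within a single fragment, so each can be enforced locally — preserved.

lossy but dependency-preserving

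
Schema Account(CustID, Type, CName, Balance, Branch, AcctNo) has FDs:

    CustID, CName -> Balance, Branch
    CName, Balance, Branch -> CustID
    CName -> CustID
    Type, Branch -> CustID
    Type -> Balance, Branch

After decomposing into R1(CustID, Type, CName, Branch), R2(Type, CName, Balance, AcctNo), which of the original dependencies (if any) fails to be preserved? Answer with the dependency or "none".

CustID, CName → Balance, Branch: restricted closure across fragments reaches Balance, Branch.
CName, Balance, Branch → CustID: restricted closure across fragments reaches CustID.
CName → CustID lies within R1.
Type, Branch → CustID lies within R1.
Type → Balance, Branch: restricted closure across fragments reaches Balance, Branch.
Every dependency is enforceable on the fragments, so the decomposition is dependency-preserving.

none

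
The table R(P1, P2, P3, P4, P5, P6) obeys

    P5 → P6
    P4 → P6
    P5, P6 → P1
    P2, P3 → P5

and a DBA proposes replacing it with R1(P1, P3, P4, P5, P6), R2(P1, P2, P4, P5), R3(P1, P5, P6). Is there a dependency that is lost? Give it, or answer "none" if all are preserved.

Check P2, P3 → P5: no single fragment contains all of {P2, P3, P5}, and the restricted closure of {P2, P3} across the fragments never reaches {P5}.
P5 → P6 is preserved.
P4 → P6 is preserved.
P5, P6 → P1 is preserved.

P2, P3 → P5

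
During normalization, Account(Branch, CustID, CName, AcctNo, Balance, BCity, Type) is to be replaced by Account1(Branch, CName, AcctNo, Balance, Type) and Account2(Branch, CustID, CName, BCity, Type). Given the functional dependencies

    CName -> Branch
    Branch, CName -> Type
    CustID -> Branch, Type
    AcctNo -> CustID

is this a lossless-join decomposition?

No

Common attributes: Account1 ∩ Account2 = {Branch, CName, Type}.
No dependency enlarges {Branch, CName, Type}, so (Branch, CName, Type)⁺ = {Branch, CName, Type}.
The closure contains neither all of Account1 = {Branch, CName, AcctNo, Balance, Type} nor all of Account2 = {Branch, CustID, CName, BCity, Type}, so the common attributes are not a superkey of either fragment. The join is lossy.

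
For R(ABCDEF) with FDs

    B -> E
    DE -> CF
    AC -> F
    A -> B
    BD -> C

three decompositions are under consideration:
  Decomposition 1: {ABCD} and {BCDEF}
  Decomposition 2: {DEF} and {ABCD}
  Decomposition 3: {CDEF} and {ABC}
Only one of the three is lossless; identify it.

Decomposition 1

Decomposition 1: common = {BCD}, closure = {BCDEF} → lossless.
Decomposition 2: common = {D}, closure = {D} → lossy.
Decomposition 3: common = {C}, closure = {C} → lossy.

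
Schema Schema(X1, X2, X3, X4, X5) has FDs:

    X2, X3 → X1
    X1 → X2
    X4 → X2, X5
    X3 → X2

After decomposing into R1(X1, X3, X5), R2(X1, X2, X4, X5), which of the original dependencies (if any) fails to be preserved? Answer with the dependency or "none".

none

X2, X3 → X1: restricted closure across fragments reaches X1.
X1 → X2 lies within R2.
X4 → X2, X5 lies within R2.
X3 → X2: restricted closure across fragments reaches X2.
Every dependency is enforceable on the fragments, so the decomposition is dependency-preserving.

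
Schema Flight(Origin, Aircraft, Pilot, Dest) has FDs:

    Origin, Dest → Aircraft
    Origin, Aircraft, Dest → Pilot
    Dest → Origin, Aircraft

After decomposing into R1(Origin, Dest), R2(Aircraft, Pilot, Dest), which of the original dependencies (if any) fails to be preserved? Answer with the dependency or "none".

none

Origin, Dest → Aircraft: restricted closure across fragments reaches Aircraft.
Origin, Aircraft, Dest → Pilot: restricted closure across fragments reaches Pilot.
Dest → Origin, Aircraft: restricted closure across fragments reaches Origin, Aircraft.
Every dependency is enforceable on the fragments, so the decomposition is dependency-preserving.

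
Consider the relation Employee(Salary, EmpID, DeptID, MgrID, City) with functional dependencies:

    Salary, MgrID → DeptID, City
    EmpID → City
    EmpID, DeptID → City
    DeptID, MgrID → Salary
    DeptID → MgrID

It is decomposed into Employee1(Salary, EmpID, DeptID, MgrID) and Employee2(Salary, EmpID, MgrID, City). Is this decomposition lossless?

Yes

Common attributes: Employee1 ∩ Employee2 = {Salary, EmpID, MgrID}.
Closure of {Salary, EmpID, MgrID}: Salary, MgrID → DeptID, City applies, adding DeptID, City. So (Salary, EmpID, MgrID)⁺ = {Salary, EmpID, DeptID, MgrID, City}.
This closure contains every attribute of Employee1, so Employee1 ∩ Employee2 → Employee1. The join is lossless.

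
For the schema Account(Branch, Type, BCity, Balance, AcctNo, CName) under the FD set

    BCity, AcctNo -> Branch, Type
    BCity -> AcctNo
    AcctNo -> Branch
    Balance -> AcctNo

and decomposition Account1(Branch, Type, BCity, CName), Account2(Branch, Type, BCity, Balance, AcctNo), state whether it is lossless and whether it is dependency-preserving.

Lossless test: (Branch, Type, BCity)⁺ = {Branch, Type, BCity, AcctNo}, which is a superkey of neither fragment — lossy.
Dependency preservation: every FD's attributes lie within a single fragment, so each can be enforced locally — preserved.

lossy but dependency-preserving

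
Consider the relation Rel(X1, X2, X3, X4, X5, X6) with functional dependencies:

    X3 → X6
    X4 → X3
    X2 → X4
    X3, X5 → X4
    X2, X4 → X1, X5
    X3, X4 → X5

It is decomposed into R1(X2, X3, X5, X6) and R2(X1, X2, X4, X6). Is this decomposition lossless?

Yes

Common attributes: R1 ∩ R2 = {X2, X6}.
Closure of {X2, X6}: X2 → X4 applies, adding X4; X2, X4 → X1, X5 applies, adding X1, X5; X4 → X3 applies, adding X3. So (X2, X6)⁺ = {X1, X2, X3, X4, X5, X6}.
This closure contains every attribute of R1, so R1 ∩ R2 → R1. The join is lossless.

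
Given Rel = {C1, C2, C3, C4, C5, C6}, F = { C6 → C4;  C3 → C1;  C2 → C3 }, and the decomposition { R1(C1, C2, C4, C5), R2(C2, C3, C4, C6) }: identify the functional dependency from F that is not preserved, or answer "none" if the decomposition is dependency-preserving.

Check C3 → C1: no single fragment contains all of {C1, C3}, and the restricted closure of {C3} across the fragments never reaches {C1}.
C6 → C4 is preserved.
C2 → C3 is preserved.

C3 → C1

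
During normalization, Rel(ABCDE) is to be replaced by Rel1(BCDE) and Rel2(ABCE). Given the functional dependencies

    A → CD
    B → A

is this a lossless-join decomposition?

Common attributes: Rel1 ∩ Rel2 = {BCE}.
Closure of {BCE}: B → A applies, adding A; A → CD applies, adding D. So (BCE)⁺ = {ABCDE}.
This closure contains every attribute of Rel1, so Rel1 ∩ Rel2 → Rel1. The join is lossless.

Yes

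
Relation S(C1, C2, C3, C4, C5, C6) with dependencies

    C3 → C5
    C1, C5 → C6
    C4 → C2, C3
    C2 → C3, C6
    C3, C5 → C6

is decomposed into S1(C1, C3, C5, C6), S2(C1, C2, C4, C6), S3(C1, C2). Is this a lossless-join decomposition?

No

Chase test. Columns are C1, C2, C3, C4, C5, C6; row i has aⱼ where attribute j ∈ Si, else bᵢⱼ.
Initial tableau (one row per fragment):
  row 1: a1 b12 a3 b14 a5 a6
  row 2: a1 a2 b23 a4 b25 a6
  row 3: a1 a2 b33 b34 b35 b36
Rows 2 and 3 agree on C2; apply C2→C3, C6 and equate their C3, C6 entries.
Rows 2 and 3 agree on C3; apply C3→C5 and equate their C5 entries.
No row becomes fully distinguished — the join is lossy.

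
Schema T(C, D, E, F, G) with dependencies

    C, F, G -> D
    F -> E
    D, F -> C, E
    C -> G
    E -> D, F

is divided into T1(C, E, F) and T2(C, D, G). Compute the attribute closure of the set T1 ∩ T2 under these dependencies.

C, G

T1 ∩ T2 = {C}.
C → G applies, adding G
Closure: {C, G}.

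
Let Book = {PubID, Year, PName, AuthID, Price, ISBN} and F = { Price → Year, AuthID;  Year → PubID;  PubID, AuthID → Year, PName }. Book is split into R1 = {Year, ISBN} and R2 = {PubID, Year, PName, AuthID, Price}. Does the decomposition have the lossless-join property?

No

Common attributes: R1 ∩ R2 = {Year}.
Closure of {Year}: Year → PubID applies, adding PubID. So (Year)⁺ = {PubID, Year}.
The closure contains neither all of R1 = {Year, ISBN} nor all of R2 = {PubID, Year, PName, AuthID, Price}, so the common attributes are not a superkey of either fragment. The join is lossy.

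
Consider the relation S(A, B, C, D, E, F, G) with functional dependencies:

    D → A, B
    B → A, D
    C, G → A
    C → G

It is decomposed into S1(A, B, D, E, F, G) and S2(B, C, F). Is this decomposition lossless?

Common attributes: S1 ∩ S2 = {B, F}.
Closure of {B, F}: B → A, D applies, adding A, D. So (B, F)⁺ = {A, B, D, F}.
The closure contains neither all of S1 = {A, B, D, E, F, G} nor all of S2 = {B, C, F}, so the common attributes are not a superkey of either fragment. The join is lossy.

No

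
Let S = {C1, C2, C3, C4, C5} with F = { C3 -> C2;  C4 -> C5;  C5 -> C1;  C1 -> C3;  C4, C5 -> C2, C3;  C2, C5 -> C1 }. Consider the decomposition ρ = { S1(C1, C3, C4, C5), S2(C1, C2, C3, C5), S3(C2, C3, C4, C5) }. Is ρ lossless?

Yes

Chase test. Columns are C1, C2, C3, C4, C5; row i has aⱼ where attribute j ∈ Si, else bᵢⱼ.
Initial tableau (one row per fragment):
  row 1: a1 b12 a3 a4 a5
  row 2: a1 a2 a3 b24 a5
  row 3: b31 a2 a3 a4 a5
Rows 1 and 2 agree on C3; apply C3→C2 and equate their C2 entries.
Rows 1 and 3 agree on C5; apply C5→C1 and equate their C1 entries.
Row 1 is now all distinguished symbols — the join is lossless.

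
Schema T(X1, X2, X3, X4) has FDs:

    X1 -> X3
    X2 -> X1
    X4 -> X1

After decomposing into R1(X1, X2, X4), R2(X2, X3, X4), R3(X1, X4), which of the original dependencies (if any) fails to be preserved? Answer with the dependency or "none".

Check X1 → X3: no single fragment contains all of {X1, X3}, and the restricted closure of {X1} across the fragments never reaches {X3}.
X2 → X1 is preserved.
X4 → X1 is preserved.

X1 -> X3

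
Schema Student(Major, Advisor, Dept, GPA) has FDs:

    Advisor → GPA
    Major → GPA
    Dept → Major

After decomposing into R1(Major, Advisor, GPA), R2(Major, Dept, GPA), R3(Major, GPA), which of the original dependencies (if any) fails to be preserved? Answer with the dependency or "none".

none

Advisor → GPA lies within R1.
Major → GPA lies within R1.
Dept → Major lies within R2.
Every dependency is enforceable on the fragments, so the decomposition is dependency-preserving.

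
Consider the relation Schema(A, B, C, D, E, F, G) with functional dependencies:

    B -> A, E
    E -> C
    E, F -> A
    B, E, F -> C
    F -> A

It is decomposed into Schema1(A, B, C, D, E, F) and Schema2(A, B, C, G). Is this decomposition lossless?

Common attributes: Schema1 ∩ Schema2 = {A, B, C}.
Closure of {A, B, C}: B → A, E applies, adding E. So (A, B, C)⁺ = {A, B, C, E}.
The closure contains neither all of Schema1 = {A, B, C, D, E, F} nor all of Schema2 = {A, B, C, G}, so the common attributes are not a superkey of either fragment. The join is lossy.

No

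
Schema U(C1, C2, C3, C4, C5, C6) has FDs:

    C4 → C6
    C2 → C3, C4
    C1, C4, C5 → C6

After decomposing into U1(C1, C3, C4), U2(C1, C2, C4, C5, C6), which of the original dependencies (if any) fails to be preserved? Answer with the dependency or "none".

Check C2 → C3, C4: no single fragment contains all of {C2, C3, C4}, and the restricted closure of {C2} across the fragments never reaches {C3, C4}.
C4 → C6 is preserved.
C1, C4, C5 → C6 is preserved.

C2 → C3, C4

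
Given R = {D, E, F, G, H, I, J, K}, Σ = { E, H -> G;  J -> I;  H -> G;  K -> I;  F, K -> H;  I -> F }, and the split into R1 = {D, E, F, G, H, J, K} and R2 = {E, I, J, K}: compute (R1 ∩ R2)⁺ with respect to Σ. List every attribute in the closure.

R1 ∩ R2 = {E, J, K}.
J → I applies, adding I
I → F applies, adding F
F, K → H applies, adding H
E, H → G applies, adding G
Closure: {E, F, G, H, I, J, K}.

E, F, G, H, I, J, K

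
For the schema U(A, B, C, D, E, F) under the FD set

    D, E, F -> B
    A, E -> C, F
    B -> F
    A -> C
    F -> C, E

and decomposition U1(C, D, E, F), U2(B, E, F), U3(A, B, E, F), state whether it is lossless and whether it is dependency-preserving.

Lossless test (chase): Rows 1 and 2 agree on F; apply F→C, E and equate their C, E entries. Rows 1 and 3 agree on F; apply F→C, E and equate their C, E entries. No row becomes fully distinguished — the join is lossy.
Dependency preservation: the restricted closure of {D, E, F} across the fragments never reaches {B}, so D, E, F → B cannot be enforced without a join — not preserved.

lossy and not dependency-preserving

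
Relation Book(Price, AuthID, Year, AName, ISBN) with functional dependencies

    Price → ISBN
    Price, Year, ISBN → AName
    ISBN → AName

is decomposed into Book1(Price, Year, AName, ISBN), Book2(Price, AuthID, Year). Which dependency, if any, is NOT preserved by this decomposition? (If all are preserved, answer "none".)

Price → ISBN lies within Book1.
Price, Year, ISBN → AName lies within Book1.
ISBN → AName lies within Book1.
Every dependency is enforceable on the fragments, so the decomposition is dependency-preserving.

none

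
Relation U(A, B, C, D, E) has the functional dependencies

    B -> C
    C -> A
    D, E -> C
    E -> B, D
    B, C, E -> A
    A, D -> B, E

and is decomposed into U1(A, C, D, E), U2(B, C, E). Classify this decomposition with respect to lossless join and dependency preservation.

lossless and dependency-preserving

Lossless test: (C, E)⁺ = {A, B, C, D, E}, which contains all of one fragment — lossless.
Dependency preservation: E → B, D; B, C, E → A; A, D → B, E are not contained in any single fragment, but the restricted closure of each left-hand side across the fragments still reaches the right-hand side; the remaining FDs each lie inside some fragment. All dependencies are preserved.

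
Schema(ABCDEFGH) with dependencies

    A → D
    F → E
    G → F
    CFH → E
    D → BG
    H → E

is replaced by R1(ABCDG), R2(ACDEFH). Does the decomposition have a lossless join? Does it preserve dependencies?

lossless but not dependency-preserving

Lossless test: (ACD)⁺ = {ABCDEFG}, which contains all of one fragment — lossless.
Dependency preservation: the restricted closure of {G} across the fragments never reaches {F}, so G → F cannot be enforced without a join — not preserved.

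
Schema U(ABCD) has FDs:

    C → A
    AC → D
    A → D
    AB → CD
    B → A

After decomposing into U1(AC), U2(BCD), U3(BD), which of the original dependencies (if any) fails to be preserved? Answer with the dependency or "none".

Check A → D: no single fragment contains all of {AD}, and the restricted closure of {A} across the fragments never reaches {D}.
C → A is preserved.
AC → D is preserved.
AB → CD is preserved.
B → A is preserved.

A → D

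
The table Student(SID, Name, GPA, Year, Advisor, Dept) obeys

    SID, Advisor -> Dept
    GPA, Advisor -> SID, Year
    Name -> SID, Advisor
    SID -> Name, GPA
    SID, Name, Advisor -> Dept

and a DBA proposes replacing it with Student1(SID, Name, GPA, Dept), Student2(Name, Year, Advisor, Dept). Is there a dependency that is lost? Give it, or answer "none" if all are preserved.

Check GPA, Advisor → SID, Year: no single fragment contains all of {SID, GPA, Year, Advisor}, and the restricted closure of {GPA, Advisor} across the fragments never reaches {SID, Year}.
SID, Advisor → Dept is preserved.
Name → SID, Advisor is preserved.
SID → Name, GPA is preserved.
SID, Name, Advisor → Dept is preserved.

GPA, Advisor -> SID, Year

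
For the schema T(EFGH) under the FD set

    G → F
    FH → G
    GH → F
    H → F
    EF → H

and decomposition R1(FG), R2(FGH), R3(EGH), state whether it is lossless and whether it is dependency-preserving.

lossless but not dependency-preserving

Lossless test (chase): Rows 1 and 3 agree on G; apply G→F and equate their F entries. Row 3 is now all distinguished symbols — the join is lossless.
Dependency preservation: the restricted closure of {EF} across the fragments never reaches {H}, so EF → H cannot be enforced without a join — not preserved.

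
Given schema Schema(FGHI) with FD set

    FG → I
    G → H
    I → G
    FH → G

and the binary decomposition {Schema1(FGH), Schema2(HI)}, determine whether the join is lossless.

Common attributes: Schema1 ∩ Schema2 = {H}.
No dependency enlarges {H}, so (H)⁺ = {H}.
The closure contains neither all of Schema1 = {FGH} nor all of Schema2 = {HI}, so the common attributes are not a superkey of either fragment. The join is lossy.

No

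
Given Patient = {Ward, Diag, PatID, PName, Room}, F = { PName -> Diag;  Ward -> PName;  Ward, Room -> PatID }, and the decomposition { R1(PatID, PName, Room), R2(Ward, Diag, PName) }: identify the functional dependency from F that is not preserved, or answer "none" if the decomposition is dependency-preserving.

Check Ward, Room → PatID: no single fragment contains all of {Ward, PatID, Room}, and the restricted closure of {Ward, Room} across the fragments never reaches {PatID}.
PName → Diag is preserved.
Ward → PName is preserved.

Ward, Room -> PatID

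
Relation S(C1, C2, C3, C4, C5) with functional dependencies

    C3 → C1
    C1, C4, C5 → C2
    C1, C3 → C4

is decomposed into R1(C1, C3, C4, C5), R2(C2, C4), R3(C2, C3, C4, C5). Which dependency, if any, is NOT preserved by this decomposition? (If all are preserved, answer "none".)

Check C1, C4, C5 → C2: no single fragment contains all of {C1, C2, C4, C5}, and the restricted closure of {C1, C4, C5} across the fragments never reaches {C2}.
C3 → C1 is preserved.
C1, C3 → C4 is preserved.

C1, C4, C5 → C2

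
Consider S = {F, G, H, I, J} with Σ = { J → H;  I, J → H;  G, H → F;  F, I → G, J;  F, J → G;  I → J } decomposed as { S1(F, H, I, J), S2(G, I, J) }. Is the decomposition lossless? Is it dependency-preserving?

lossy and not dependency-preserving

Lossless test: (I, J)⁺ = {H, I, J}, which is a superkey of neither fragment — lossy.
Dependency preservation: the restricted closure of {G, H} across the fragments never reaches {F}, so G, H → F cannot be enforced without a join — not preserved.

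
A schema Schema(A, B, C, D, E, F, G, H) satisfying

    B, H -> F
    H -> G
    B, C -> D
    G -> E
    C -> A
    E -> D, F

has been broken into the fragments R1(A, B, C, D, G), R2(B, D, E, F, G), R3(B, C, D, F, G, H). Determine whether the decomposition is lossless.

Yes

Chase test. Columns are A, B, C, D, E, F, G, H; row i has aⱼ where attribute j ∈ Ri, else bᵢⱼ.
Initial tableau (one row per fragment):
  row 1: a1 a2 a3 a4 b15 b16 a7 b18
  row 2: b21 a2 b23 a4 a5 a6 a7 b28
  row 3: b31 a2 a3 a4 b35 a6 a7 a8
Rows 1 and 2 agree on G; apply G→E and equate their E entries.
Rows 1 and 3 agree on G; apply G→E and equate their E entries.
Rows 1 and 3 agree on C; apply C→A and equate their A entries.
Rows 1 and 2 agree on E; apply E→D, F and equate their D, F entries.
Row 3 is now all distinguished symbols — the join is lossless.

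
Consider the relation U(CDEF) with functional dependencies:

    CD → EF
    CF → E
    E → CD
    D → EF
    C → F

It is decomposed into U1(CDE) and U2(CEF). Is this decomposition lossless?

Yes

Common attributes: U1 ∩ U2 = {CE}.
Closure of {CE}: E → CD applies, adding D; D → EF applies, adding F. So (CE)⁺ = {CDEF}.
This closure contains every attribute of U1, so U1 ∩ U2 → U1. The join is lossless.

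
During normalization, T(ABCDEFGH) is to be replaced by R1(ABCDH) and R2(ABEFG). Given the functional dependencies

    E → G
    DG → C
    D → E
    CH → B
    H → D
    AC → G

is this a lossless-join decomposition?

No

Common attributes: R1 ∩ R2 = {AB}.
No dependency enlarges {AB}, so (AB)⁺ = {AB}.
The closure contains neither all of R1 = {ABCDH} nor all of R2 = {ABEFG}, so the common attributes are not a superkey of either fragment. The join is lossy.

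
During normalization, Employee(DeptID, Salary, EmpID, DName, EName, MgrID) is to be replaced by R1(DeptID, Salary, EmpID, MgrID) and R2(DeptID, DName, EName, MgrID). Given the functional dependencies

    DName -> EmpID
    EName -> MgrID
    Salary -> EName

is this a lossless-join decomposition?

No

Common attributes: R1 ∩ R2 = {DeptID, MgrID}.
No dependency enlarges {DeptID, MgrID}, so (DeptID, MgrID)⁺ = {DeptID, MgrID}.
The closure contains neither all of R1 = {DeptID, Salary, EmpID, MgrID} nor all of R2 = {DeptID, DName, EName, MgrID}, so the common attributes are not a superkey of either fragment. The join is lossy.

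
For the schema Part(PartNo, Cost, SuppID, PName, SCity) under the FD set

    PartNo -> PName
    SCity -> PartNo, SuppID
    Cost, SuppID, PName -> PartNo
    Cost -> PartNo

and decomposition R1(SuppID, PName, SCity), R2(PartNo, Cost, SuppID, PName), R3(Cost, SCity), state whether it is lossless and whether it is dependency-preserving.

lossless but not dependency-preserving

Lossless test (chase): Rows 1 and 3 agree on SCity; apply SCity→PartNo, SuppID and equate their PartNo, SuppID entries. Rows 2 and 3 agree on Cost; apply Cost→PartNo and equate their PartNo entries. Rows 1 and 3 agree on PartNo; apply PartNo→PName and equate their PName entries. Row 3 is now all distinguished symbols — the join is lossless.
Dependency preservation: the restricted closure of {SCity} across the fragments never reaches {PartNo, SuppID}, so SCity → PartNo, SuppID cannot be enforced without a join — not preserved.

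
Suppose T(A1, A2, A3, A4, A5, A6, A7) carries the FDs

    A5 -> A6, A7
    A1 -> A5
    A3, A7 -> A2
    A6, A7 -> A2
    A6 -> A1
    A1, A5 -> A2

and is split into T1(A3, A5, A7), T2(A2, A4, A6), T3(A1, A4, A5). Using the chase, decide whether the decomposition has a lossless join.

Chase test. Columns are A1, A2, A3, A4, A5, A6, A7; row i has aⱼ where attribute j ∈ Ti, else bᵢⱼ.
Initial tableau (one row per fragment):
  row 1: b11 b12 a3 b14 a5 b16 a7
  row 2: b21 a2 b23 a4 b25 a6 b27
  row 3: a1 b32 b33 a4 a5 b36 b37
Rows 1 and 3 agree on A5; apply A5→A6, A7 and equate their A6, A7 entries.
Rows 1 and 3 agree on A6, A7; apply A6, A7→A2 and equate their A2 entries.
Rows 1 and 3 agree on A6; apply A6→A1 and equate their A1 entries.
No row becomes fully distinguished — the join is lossy.

No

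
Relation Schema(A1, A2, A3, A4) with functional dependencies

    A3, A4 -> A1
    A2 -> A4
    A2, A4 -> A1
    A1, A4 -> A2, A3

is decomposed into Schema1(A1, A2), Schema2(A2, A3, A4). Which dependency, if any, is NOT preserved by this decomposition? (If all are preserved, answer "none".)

Check A1, A4 → A2, A3: no single fragment contains all of {A1, A2, A3, A4}, and the restricted closure of {A1, A4} across the fragments never reaches {A2, A3}.
A3, A4 → A1 is preserved.
A2 → A4 is preserved.
A2, A4 → A1 is preserved.

A1, A4 -> A2, A3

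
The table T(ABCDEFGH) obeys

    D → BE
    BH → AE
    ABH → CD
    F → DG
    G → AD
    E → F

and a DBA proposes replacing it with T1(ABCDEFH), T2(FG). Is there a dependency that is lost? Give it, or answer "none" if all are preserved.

none

D → BE lies within T1.
BH → AE lies within T1.
ABH → CD lies within T1.
F → DG: restricted closure across fragments reaches DG.
G → AD: restricted closure across fragments reaches AD.
E → F lies within T1.
Every dependency is enforceable on the fragments, so the decomposition is dependency-preserving.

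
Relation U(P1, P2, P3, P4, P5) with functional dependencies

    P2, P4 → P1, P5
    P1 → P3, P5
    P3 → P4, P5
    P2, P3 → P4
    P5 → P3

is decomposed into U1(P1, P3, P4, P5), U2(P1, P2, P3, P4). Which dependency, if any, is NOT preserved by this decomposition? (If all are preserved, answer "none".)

none

P2, P4 → P1, P5: restricted closure across fragments reaches P1, P5.
P1 → P3, P5 lies within U1.
P3 → P4, P5 lies within U1.
P2, P3 → P4 lies within U2.
P5 → P3 lies within U1.
Every dependency is enforceable on the fragments, so the decomposition is dependency-preserving.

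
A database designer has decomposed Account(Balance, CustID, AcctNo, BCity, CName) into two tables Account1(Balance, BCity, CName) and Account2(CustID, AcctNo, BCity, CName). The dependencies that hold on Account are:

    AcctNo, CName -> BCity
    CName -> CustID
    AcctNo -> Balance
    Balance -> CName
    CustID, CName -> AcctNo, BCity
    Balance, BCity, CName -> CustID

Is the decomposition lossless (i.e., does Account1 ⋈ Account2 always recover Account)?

Common attributes: Account1 ∩ Account2 = {BCity, CName}.
Closure of {BCity, CName}: CName → CustID applies, adding CustID; CustID, CName → AcctNo, BCity applies, adding AcctNo; AcctNo → Balance applies, adding Balance. So (BCity, CName)⁺ = {Balance, CustID, AcctNo, BCity, CName}.
This closure contains every attribute of Account1, so Account1 ∩ Account2 → Account1. The join is lossless.

Yes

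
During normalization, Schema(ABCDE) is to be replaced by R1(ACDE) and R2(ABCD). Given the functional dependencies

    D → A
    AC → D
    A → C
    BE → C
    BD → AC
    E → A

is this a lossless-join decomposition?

No

Common attributes: R1 ∩ R2 = {ACD}.
No dependency enlarges {ACD}, so (ACD)⁺ = {ACD}.
The closure contains neither all of R1 = {ACDE} nor all of R2 = {ABCD}, so the common attributes are not a superkey of either fragment. The join is lossy.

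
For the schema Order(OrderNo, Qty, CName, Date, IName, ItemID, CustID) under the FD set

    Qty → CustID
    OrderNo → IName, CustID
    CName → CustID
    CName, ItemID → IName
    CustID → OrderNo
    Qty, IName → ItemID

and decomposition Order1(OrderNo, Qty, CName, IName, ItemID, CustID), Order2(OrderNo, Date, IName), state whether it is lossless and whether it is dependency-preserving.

Lossless test: (OrderNo, IName)⁺ = {OrderNo, IName, CustID}, which is a superkey of neither fragment — lossy.
Dependency preservation: every FD's attributes lie within a single fragment, so each can be enforced locally — preserved.

lossy but dependency-preserving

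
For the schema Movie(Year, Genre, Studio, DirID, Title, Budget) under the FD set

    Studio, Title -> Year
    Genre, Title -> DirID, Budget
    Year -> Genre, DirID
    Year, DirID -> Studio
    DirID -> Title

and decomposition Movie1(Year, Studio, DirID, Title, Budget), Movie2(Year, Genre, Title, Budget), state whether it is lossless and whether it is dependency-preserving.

lossless but not dependency-preserving

Lossless test: (Year, Title, Budget)⁺ = {Year, Genre, Studio, DirID, Title, Budget}, which contains all of one fragment — lossless.
Dependency preservation: the restricted closure of {Genre, Title} across the fragments never reaches {DirID, Budget}, so Genre, Title → DirID, Budget cannot be enforced without a join — not preserved.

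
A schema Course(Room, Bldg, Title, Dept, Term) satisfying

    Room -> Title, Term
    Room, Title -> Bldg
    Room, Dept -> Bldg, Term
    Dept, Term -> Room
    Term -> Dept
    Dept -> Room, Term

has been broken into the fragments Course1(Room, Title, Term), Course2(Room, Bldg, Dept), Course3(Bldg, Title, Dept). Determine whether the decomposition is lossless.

Yes

Chase test. Columns are Room, Bldg, Title, Dept, Term; row i has aⱼ where attribute j ∈ Coursei, else bᵢⱼ.
Initial tableau (one row per fragment):
  row 1: a1 b12 a3 b14 a5
  row 2: a1 a2 b23 a4 b25
  row 3: b31 a2 a3 a4 b35
Rows 1 and 2 agree on Room; apply Room→Title, Term and equate their Title, Term entries.
Rows 1 and 2 agree on Room, Title; apply Room, Title→Bldg and equate their Bldg entries.
Rows 1 and 2 agree on Term; apply Term→Dept and equate their Dept entries.
Rows 1 and 3 agree on Dept; apply Dept→Room, Term and equate their Room, Term entries.
Row 1 is now all distinguished symbols — the join is lossless.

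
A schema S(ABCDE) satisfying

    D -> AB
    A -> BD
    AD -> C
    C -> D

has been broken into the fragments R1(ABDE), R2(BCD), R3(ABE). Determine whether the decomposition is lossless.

Chase test. Columns are ABCDE; row i has aⱼ where attribute j ∈ Ri, else bᵢⱼ.
Initial tableau (one row per fragment):
  row 1: a1 a2 b13 a4 a5
  row 2: b21 a2 a3 a4 b25
  row 3: a1 a2 b33 b34 a5
Rows 1 and 2 agree on D; apply D→AB and equate their AB entries.
Rows 1 and 3 agree on A; apply A→BD and equate their BD entries.
Rows 1 and 2 agree on AD; apply AD→C and equate their C entries.
Rows 1 and 3 agree on AD; apply AD→C and equate their C entries.
Row 1 is now all distinguished symbols — the join is lossless.

Yes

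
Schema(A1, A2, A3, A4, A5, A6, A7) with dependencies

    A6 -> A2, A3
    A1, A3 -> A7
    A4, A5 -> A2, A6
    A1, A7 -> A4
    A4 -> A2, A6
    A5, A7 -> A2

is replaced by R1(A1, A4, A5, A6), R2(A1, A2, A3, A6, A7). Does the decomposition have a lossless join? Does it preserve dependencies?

Lossless test: (A1, A6)⁺ = {A1, A2, A3, A4, A6, A7}, which contains all of one fragment — lossless.
Dependency preservation: the restricted closure of {A5, A7} across the fragments never reaches {A2}, so A5, A7 → A2 cannot be enforced without a join — not preserved.

lossless but not dependency-preserving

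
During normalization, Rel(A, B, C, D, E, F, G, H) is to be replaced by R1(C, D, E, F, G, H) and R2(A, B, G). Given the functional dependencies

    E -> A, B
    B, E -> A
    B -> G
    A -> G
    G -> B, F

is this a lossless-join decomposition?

Common attributes: R1 ∩ R2 = {G}.
Closure of {G}: G → B, F applies, adding B, F. So (G)⁺ = {B, F, G}.
The closure contains neither all of R1 = {C, D, E, F, G, H} nor all of R2 = {A, B, G}, so the common attributes are not a superkey of either fragment. The join is lossy.

No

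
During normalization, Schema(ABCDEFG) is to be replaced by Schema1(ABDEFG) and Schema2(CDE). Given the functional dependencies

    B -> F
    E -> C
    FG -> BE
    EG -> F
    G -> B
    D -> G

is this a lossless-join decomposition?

Common attributes: Schema1 ∩ Schema2 = {DE}.
Closure of {DE}: E → C applies, adding C; D → G applies, adding G; EG → F applies, adding F; G → B applies, adding B. So (DE)⁺ = {BCDEFG}.
This closure contains every attribute of Schema2, so Schema1 ∩ Schema2 → Schema2. The join is lossless.

Yes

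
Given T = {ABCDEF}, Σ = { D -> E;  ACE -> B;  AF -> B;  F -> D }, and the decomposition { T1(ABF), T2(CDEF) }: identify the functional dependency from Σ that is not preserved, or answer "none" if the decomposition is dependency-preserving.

Check ACE → B: no single fragment contains all of {ABCE}, and the restricted closure of {ACE} across the fragments never reaches {B}.
D → E is preserved.
AF → B is preserved.
F → D is preserved.

ACE -> B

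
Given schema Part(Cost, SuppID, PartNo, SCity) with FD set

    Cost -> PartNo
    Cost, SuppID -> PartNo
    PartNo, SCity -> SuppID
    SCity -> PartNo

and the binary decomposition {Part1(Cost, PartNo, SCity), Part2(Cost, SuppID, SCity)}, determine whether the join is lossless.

Common attributes: Part1 ∩ Part2 = {Cost, SCity}.
Closure of {Cost, SCity}: Cost → PartNo applies, adding PartNo; PartNo, SCity → SuppID applies, adding SuppID. So (Cost, SCity)⁺ = {Cost, SuppID, PartNo, SCity}.
This closure contains every attribute of Part1, so Part1 ∩ Part2 → Part1. The join is lossless.

Yes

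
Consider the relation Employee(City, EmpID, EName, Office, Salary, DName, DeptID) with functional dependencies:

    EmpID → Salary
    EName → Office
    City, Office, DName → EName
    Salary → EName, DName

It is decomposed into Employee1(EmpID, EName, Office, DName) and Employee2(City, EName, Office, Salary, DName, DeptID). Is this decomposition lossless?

Common attributes: Employee1 ∩ Employee2 = {EName, Office, DName}.
No dependency enlarges {EName, Office, DName}, so (EName, Office, DName)⁺ = {EName, Office, DName}.
The closure contains neither all of Employee1 = {EmpID, EName, Office, DName} nor all of Employee2 = {City, EName, Office, Salary, DName, DeptID}, so the common attributes are not a superkey of either fragment. The join is lossy.

No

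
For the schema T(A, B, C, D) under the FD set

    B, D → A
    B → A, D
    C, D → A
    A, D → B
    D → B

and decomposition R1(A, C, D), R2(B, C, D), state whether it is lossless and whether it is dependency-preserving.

Lossless test: (C, D)⁺ = {A, B, C, D}, which contains all of one fragment — lossless.
Dependency preservation: B, D → A; B → A, D; A, D → B are not contained in any single fragment, but the restricted closure of each left-hand side across the fragments still reaches the right-hand side; the remaining FDs each lie inside some fragment. All dependencies are preserved.

lossless and dependency-preserving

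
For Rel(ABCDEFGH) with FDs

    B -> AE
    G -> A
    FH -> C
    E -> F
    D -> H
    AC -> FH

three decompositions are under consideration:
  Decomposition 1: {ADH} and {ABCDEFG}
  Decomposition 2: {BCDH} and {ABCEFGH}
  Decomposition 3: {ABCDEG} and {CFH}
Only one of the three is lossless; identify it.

Decomposition 1: common = {AD}, closure = {ADH} → lossless.
Decomposition 2: common = {BCH}, closure = {ABCEFH} → lossy.
Decomposition 3: common = {C}, closure = {C} → lossy.

Decomposition 1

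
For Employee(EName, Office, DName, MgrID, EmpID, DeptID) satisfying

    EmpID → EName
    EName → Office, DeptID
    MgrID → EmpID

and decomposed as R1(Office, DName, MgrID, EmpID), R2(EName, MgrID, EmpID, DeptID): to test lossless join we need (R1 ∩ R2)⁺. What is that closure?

R1 ∩ R2 = {MgrID, EmpID}.
EmpID → EName applies, adding EName
EName → Office, DeptID applies, adding Office, DeptID
Closure: {EName, Office, MgrID, EmpID, DeptID}.

EName, Office, MgrID, EmpID, DeptID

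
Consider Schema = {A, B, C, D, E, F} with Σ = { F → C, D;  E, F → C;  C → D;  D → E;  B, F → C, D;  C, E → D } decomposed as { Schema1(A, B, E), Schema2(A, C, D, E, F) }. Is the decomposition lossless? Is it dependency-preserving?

Lossless test: (A, E)⁺ = {A, E}, which is a superkey of neither fragment — lossy.
Dependency preservation: B, F → C, D is not contained in any single fragment, but the restricted closure of its left-hand side across the fragments still reaches the right-hand side; the remaining FDs each lie inside some fragment. All dependencies are preserved.

lossy but dependency-preserving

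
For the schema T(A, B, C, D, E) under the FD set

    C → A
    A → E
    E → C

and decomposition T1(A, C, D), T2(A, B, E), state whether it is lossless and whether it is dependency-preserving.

lossy but dependency-preserving

Lossless test: (A)⁺ = {A, C, E}, which is a superkey of neither fragment — lossy.
Dependency preservation: E → C is not contained in any single fragment, but the restricted closure of its left-hand side across the fragments still reaches the right-hand side; the remaining FDs each lie inside some fragment. All dependencies are preserved.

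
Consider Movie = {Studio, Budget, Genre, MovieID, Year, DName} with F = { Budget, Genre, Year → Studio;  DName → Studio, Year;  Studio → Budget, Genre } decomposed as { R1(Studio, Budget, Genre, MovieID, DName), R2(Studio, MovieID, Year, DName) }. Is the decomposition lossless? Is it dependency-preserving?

lossless but not dependency-preserving

Lossless test: (Studio, MovieID, DName)⁺ = {Studio, Budget, Genre, MovieID, Year, DName}, which contains all of one fragment — lossless.
Dependency preservation: the restricted closure of {Budget, Genre, Year} across the fragments never reaches {Studio}, so Budget, Genre, Year → Studio cannot be enforced without a join — not preserved.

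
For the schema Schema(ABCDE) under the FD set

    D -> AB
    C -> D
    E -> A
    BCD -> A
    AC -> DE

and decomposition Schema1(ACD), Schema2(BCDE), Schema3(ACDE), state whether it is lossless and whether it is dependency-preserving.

lossless and dependency-preserving

Lossless test (chase): Rows 1 and 2 agree on D; apply D→AB and equate their AB entries. Rows 1 and 3 agree on D; apply D→AB and equate their AB entries. Rows 1 and 2 agree on AC; apply AC→DE and equate their DE entries. Row 1 is now all distinguished symbols — the join is lossless.
Dependency preservation: D → AB; BCD → A are not contained in any single fragment, but the restricted closure of each left-hand side across the fragments still reaches the right-hand side; the remaining FDs each lie inside some fragment. All dependencies are preserved.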